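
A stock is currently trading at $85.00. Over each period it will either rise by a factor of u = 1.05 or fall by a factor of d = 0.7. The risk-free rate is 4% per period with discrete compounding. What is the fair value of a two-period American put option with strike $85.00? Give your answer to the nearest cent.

$1.28

Risk-neutral probability p = (1 + 0.04 − 0.7)/(1.05 − 0.7) = 0.3400/0.3500 = 0.9714
Terminal stock prices: S_uu = 93.71, S_ud = 62.47, S_dd = 41.65
Terminal payoffs (K − S): max(-8.713, 0) = 0, max(22.53, 0) = 22.53, max(43.35, 0) = 43.35
Node u (S = 89.25): continuation = 1/1.04·[0.9714·0.0000 + 0.0286·22.5250] = 0.6188; exercise value = 0.0000 ≤ continuation, so V_u = 0.6188
Node d (S = 59.5): continuation = 1/1.04·[0.9714·22.5250 + 0.0286·43.3500] = 22.2308; exercise value = 25.5000 > continuation, so V_d = 25.5000 (exercise)
Node 0 (S = 85): continuation = 1/1.04·[0.9714·0.6188 + 0.0286·25.5000] = 1.2786; exercise value = 0.0000 ≤ continuation, so V_0 = 1.2786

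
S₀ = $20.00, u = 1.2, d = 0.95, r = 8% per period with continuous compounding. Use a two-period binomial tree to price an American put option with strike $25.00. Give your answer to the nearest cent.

$5.00

Risk-neutral probability p = (e^0.08 − 0.95)/(1.2 − 0.95) = 0.1333/0.2500 = 0.5331
Terminal stock prices: S_uu = 28.8, S_ud = 22.8, S_dd = 18.05
Terminal payoffs (K − S): max(-3.8, 0) = 0, max(2.2, 0) = 2.2, max(6.95, 0) = 6.95
Node u (S = 24): continuation = e^(−0.08)·[0.5331·0.0000 + 0.4669·2.2000] = 0.9481; exercise value = 1.0000 > continuation, so V_u = 1.0000 (exercise)
Node d (S = 19): continuation = e^(−0.08)·[0.5331·2.2000 + 0.4669·6.9500] = 4.0779; exercise value = 6.0000 > continuation, so V_d = 6.0000 (exercise)
Node 0 (S = 20): continuation = e^(−0.08)·[0.5331·1.0000 + 0.4669·6.0000] = 3.0779; exercise value = 5.0000 > continuation, so V_0 = 5.0000 (exercise)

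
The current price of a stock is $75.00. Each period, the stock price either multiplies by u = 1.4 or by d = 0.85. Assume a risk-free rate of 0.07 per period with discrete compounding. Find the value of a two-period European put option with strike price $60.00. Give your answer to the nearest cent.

$1.83

Risk-neutral probability p = (1 + 0.07 − 0.85)/(1.4 − 0.85) = 0.2200/0.5500 = 0.4000
Terminal stock prices: S_uu = 147, S_ud = 89.25, S_dd = 54.19
Terminal payoffs (K − S): max(-87, 0) = 0, max(-29.25, 0) = 0, max(5.813, 0) = 5.813
Node u (S = 105): V_u = 1/1.07·[0.4000·0.0000 + 0.6000·0.0000] = 0.0000
Node d (S = 63.75): V_d = 1/1.07·[0.4000·0.0000 + 0.6000·5.8125] = 3.2593
Node 0 (S = 75): V_0 = 1/1.07·[0.4000·0.0000 + 0.6000·3.2593] = 1.8277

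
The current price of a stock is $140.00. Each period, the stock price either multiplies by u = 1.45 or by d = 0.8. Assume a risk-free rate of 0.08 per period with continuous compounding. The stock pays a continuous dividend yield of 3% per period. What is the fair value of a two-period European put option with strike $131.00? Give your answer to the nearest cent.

$13.28

Per-period risk-free factor R = e^0.08 = 1.0833; dividend-adjusted growth = e^(0.08−0.03) = 1.0513.
Risk-neutral probability p = (1.0513 − 0.8)/(1.45 − 0.8) = 0.2513/0.6500 = 0.3866
Terminal stock prices: S_uu = 294.4, S_ud = 162.4, S_dd = 89.6
Terminal payoffs (K − S): max(-163.4, 0) = 0, max(-31.4, 0) = 0, max(41.4, 0) = 41.4
Node u (S = 203): V_u = e^(−0.08)·[0.3866·0.0000 + 0.6134·0.0000] = 0.0000
Node d (S = 112): V_d = e^(−0.08)·[0.3866·0.0000 + 0.6134·41.4000] = 23.4434
Node 0 (S = 140): V_0 = e^(−0.08)·[0.3866·0.0000 + 0.6134·23.4434] = 13.2752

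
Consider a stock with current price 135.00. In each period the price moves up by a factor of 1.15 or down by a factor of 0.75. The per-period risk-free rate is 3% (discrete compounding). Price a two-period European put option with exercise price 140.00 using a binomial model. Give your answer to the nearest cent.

14.76

Risk-neutral probability p = (1 + 0.03 − 0.75)/(1.15 − 0.75) = 0.2800/0.4000 = 0.7000
Terminal stock prices: S_uu = 178.5, S_ud = 116.4, S_dd = 75.94
Terminal payoffs (K − S): max(-38.54, 0) = 0, max(23.56, 0) = 23.56, max(64.06, 0) = 64.06
Node u (S = 155.2): V_u = 1/1.03·[0.7000·0.0000 + 0.3000·23.5625] = 6.8629
Node d (S = 101.2): V_d = 1/1.03·[0.7000·23.5625 + 0.3000·64.0625] = 34.6723
Node 0 (S = 135): V_0 = 1/1.03·[0.7000·6.8629 + 0.3000·34.6723] = 14.7628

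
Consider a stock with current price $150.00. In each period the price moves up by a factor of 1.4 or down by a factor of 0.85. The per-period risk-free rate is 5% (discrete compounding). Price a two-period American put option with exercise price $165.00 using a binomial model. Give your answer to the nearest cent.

$22.73

Risk-neutral probability p = (1 + 0.05 − 0.85)/(1.4 − 0.85) = 0.2000/0.5500 = 0.3636
Terminal stock prices: S_uu = 294, S_ud = 178.5, S_dd = 108.4
Terminal payoffs (K − S): max(-129, 0) = 0, max(-13.5, 0) = 0, max(56.63, 0) = 56.63
Node u (S = 210): continuation = 1/1.05·[0.3636·0.0000 + 0.6364·0.0000] = 0.0000; exercise value = 0.0000 ≤ continuation, so V_u = 0.0000
Node d (S = 127.5): continuation = 1/1.05·[0.3636·0.0000 + 0.6364·56.6250] = 34.3182; exercise value = 37.5000 > continuation, so V_d = 37.5000 (exercise)
Node 0 (S = 150): continuation = 1/1.05·[0.3636·0.0000 + 0.6364·37.5000] = 22.7273; exercise value = 15.0000 ≤ continuation, so V_0 = 22.7273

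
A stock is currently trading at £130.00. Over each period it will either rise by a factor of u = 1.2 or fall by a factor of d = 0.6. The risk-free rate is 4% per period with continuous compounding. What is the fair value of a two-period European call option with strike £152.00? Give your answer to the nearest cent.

£17.54

Risk-neutral probability p = (e^0.04 − 0.6)/(1.2 − 0.6) = 0.4408/0.6000 = 0.7347
Terminal stock prices: S_uu = 187.2, S_ud = 93.6, S_dd = 46.8
Terminal payoffs (S − K): max(35.2, 0) = 35.2, max(-58.4, 0) = 0, max(-105.2, 0) = 0
Node u (S = 156): V_u = e^(−0.04)·[0.7347·35.2000 + 0.2653·0.0000] = 24.8469
Node d (S = 78): V_d = e^(−0.04)·[0.7347·0.0000 + 0.2653·0.0000] = 0.0000
Node 0 (S = 130): V_0 = e^(−0.04)·[0.7347·24.8469 + 0.2653·0.0000] = 17.5388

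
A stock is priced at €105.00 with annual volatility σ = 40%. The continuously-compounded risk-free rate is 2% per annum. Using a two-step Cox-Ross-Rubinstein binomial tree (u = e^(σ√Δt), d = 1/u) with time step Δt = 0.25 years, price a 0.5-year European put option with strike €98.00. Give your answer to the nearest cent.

CRR parameters: u = e^(σ√Δt) = e^(0.4·√0.25) = 1.2214, d = 1/u = 0.8187
Per-period rate: rΔt = 0.02·0.25 = 0.005, so R = e^0.005 = 1.0050
Risk-neutral probability p = (e^0.005 − 0.8187)/(1.2214 − 0.8187) = 0.1863/0.4027 = 0.4626
Terminal stock prices: S_uu = 156.6, S_ud = 105, S_dd = 70.38
Terminal payoffs (K − S): max(-58.64, 0) = 0, max(-7, 0) = 0, max(27.62, 0) = 27.62
Node u (S = 128.2): V_u = e^(−0.005)·[0.4626·0.0000 + 0.5374·0.0000] = 0.0000
Node d (S = 85.97): V_d = e^(−0.005)·[0.4626·0.0000 + 0.5374·27.6164] = 14.7666
Node 0 (S = 105): V_0 = e^(−0.005)·[0.4626·0.0000 + 0.5374·14.7666] = 7.8958

€7.90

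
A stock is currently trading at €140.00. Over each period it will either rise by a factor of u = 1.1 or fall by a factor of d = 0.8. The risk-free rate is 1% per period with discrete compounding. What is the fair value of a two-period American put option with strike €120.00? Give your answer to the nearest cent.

€2.68

Risk-neutral probability p = (1 + 0.01 − 0.8)/(1.1 − 0.8) = 0.2100/0.3000 = 0.7000
Terminal stock prices: S_uu = 169.4, S_ud = 123.2, S_dd = 89.6
Terminal payoffs (K − S): max(-49.4, 0) = 0, max(-3.2, 0) = 0, max(30.4, 0) = 30.4
Node u (S = 154): continuation = 1/1.01·[0.7000·0.0000 + 0.3000·0.0000] = 0.0000; exercise value = 0.0000 ≤ continuation, so V_u = 0.0000
Node d (S = 112): continuation = 1/1.01·[0.7000·0.0000 + 0.3000·30.4000] = 9.0297; exercise value = 8.0000 ≤ continuation, so V_d = 9.0297
Node 0 (S = 140): continuation = 1/1.01·[0.7000·0.0000 + 0.3000·9.0297] = 2.6821; exercise value = 0.0000 ≤ continuation, so V_0 = 2.6821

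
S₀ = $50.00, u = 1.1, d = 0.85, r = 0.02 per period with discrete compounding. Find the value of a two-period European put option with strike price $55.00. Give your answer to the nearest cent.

$5.31

Risk-neutral probability p = (1 + 0.02 − 0.85)/(1.1 − 0.85) = 0.1700/0.2500 = 0.6800
Terminal stock prices: S_uu = 60.5, S_ud = 46.75, S_dd = 36.12
Terminal payoffs (K − S): max(-5.5, 0) = 0, max(8.25, 0) = 8.25, max(18.88, 0) = 18.88
Node u (S = 55): V_u = 1/1.02·[0.6800·0.0000 + 0.3200·8.2500] = 2.5882
Node d (S = 42.5): V_d = 1/1.02·[0.6800·8.2500 + 0.3200·18.8750] = 11.4216
Node 0 (S = 50): V_0 = 1/1.02·[0.6800·2.5882 + 0.3200·11.4216] = 5.3087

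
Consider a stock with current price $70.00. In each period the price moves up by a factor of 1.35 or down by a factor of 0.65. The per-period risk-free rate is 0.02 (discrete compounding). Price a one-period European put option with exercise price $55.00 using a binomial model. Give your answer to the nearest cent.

Risk-neutral probability p = (1 + 0.02 − 0.65)/(1.35 − 0.65) = 0.3700/0.7000 = 0.5286
Terminal stock prices: S_u = 94.5, S_d = 45.5
Terminal payoffs (K − S): max(-39.5, 0) = 0, max(9.5, 0) = 9.5
Node 0 (S = 70): V_0 = 1/1.02·[0.5286·0.0000 + 0.4714·9.5000] = 4.3908

$4.39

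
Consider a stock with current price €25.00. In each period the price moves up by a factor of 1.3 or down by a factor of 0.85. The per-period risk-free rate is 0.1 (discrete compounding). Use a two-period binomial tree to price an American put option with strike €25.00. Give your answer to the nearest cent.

€1.52

Risk-neutral probability p = (1 + 0.1 − 0.85)/(1.3 − 0.85) = 0.2500/0.4500 = 0.5556
Terminal stock prices: S_uu = 42.25, S_ud = 27.62, S_dd = 18.06
Terminal payoffs (K − S): max(-17.25, 0) = 0, max(-2.625, 0) = 0, max(6.938, 0) = 6.938
Node u (S = 32.5): continuation = 1/1.1·[0.5556·0.0000 + 0.4444·0.0000] = 0.0000; exercise value = 0.0000 ≤ continuation, so V_u = 0.0000
Node d (S = 21.25): continuation = 1/1.1·[0.5556·0.0000 + 0.4444·6.9375] = 2.8030; exercise value = 3.7500 > continuation, so V_d = 3.7500 (exercise)
Node 0 (S = 25): continuation = 1/1.1·[0.5556·0.0000 + 0.4444·3.7500] = 1.5152; exercise value = 0.0000 ≤ continuation, so V_0 = 1.5152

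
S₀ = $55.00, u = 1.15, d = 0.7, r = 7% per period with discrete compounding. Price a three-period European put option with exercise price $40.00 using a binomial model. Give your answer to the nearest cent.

Risk-neutral probability p = (1 + 0.07 − 0.7)/(1.15 − 0.7) = 0.3700/0.4500 = 0.8222
Terminal stock prices: S_uuu = 83.65, S_uud = 50.92, S_udd = 30.99, S_ddd = 18.86
Terminal payoffs (K − S): max(-43.65, 0) = 0, max(-10.92, 0) = 0, max(9.008, 0) = 9.008, max(21.14, 0) = 21.14
Node uu (S = 72.74): V_uu = 1/1.07·[0.8222·0.0000 + 0.1778·0.0000] = 0.0000
Node ud (S = 44.27): V_ud = 1/1.07·[0.8222·0.0000 + 0.1778·9.0075] = 1.4966
Node dd (S = 26.95): V_dd = 1/1.07·[0.8222·9.0075 + 0.1778·21.1350] = 10.4332
Node u (S = 63.25): V_u = 1/1.07·[0.8222·0.0000 + 0.1778·1.4966] = 0.2487
Node d (S = 38.5): V_d = 1/1.07·[0.8222·1.4966 + 0.1778·10.4332] = 2.8835
Node 0 (S = 55): V_0 = 1/1.07·[0.8222·0.2487 + 0.1778·2.8835] = 0.6702

$0.67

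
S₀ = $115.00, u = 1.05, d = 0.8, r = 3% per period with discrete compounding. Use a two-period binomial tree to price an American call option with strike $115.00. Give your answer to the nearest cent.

Risk-neutral probability p = (1 + 0.03 − 0.8)/(1.05 − 0.8) = 0.2300/0.2500 = 0.9200
Terminal stock prices: S_uu = 126.8, S_ud = 96.6, S_dd = 73.6
Terminal payoffs (S − K): max(11.79, 0) = 11.79, max(-18.4, 0) = 0, max(-41.4, 0) = 0
Node u (S = 120.8): continuation = 1/1.03·[0.9200·11.7875 + 0.0800·0.0000] = 10.5286; exercise value = 5.7500 ≤ continuation, so V_u = 10.5286
Node d (S = 92): continuation = 1/1.03·[0.9200·0.0000 + 0.0800·0.0000] = 0.0000; exercise value = 0.0000 ≤ continuation, so V_d = 0.0000
Node 0 (S = 115): continuation = 1/1.03·[0.9200·10.5286 + 0.0800·0.0000] = 9.4042; exercise value = 0.0000 ≤ continuation, so V_0 = 9.4042

$9.40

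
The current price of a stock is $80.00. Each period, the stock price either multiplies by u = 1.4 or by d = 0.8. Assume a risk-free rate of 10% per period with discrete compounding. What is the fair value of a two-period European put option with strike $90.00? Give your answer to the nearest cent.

$8.18

Risk-neutral probability p = (1 + 0.1 − 0.8)/(1.4 − 0.8) = 0.3000/0.6000 = 0.5000
Terminal stock prices: S_uu = 156.8, S_ud = 89.6, S_dd = 51.2
Terminal payoffs (K − S): max(-66.8, 0) = 0, max(0.4, 0) = 0.4, max(38.8, 0) = 38.8
Node u (S = 112): V_u = 1/1.1·[0.5000·0.0000 + 0.5000·0.4000] = 0.1818
Node d (S = 64): V_d = 1/1.1·[0.5000·0.4000 + 0.5000·38.8000] = 17.8182
Node 0 (S = 80): V_0 = 1/1.1·[0.5000·0.1818 + 0.5000·17.8182] = 8.1818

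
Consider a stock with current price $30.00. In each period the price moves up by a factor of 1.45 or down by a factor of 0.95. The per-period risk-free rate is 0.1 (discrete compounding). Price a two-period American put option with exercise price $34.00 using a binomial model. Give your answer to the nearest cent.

Risk-neutral probability p = (1 + 0.1 − 0.95)/(1.45 − 0.95) = 0.1500/0.5000 = 0.3000
Terminal stock prices: S_uu = 63.08, S_ud = 41.32, S_dd = 27.07
Terminal payoffs (K − S): max(-29.08, 0) = 0, max(-7.325, 0) = 0, max(6.925, 0) = 6.925
Node u (S = 43.5): continuation = 1/1.1·[0.3000·0.0000 + 0.7000·0.0000] = 0.0000; exercise value = 0.0000 ≤ continuation, so V_u = 0.0000
Node d (S = 28.5): continuation = 1/1.1·[0.3000·0.0000 + 0.7000·6.9250] = 4.4068; exercise value = 5.5000 > continuation, so V_d = 5.5000 (exercise)
Node 0 (S = 30): continuation = 1/1.1·[0.3000·0.0000 + 0.7000·5.5000] = 3.5000; exercise value = 4.0000 > continuation, so V_0 = 4.0000 (exercise)

$4.00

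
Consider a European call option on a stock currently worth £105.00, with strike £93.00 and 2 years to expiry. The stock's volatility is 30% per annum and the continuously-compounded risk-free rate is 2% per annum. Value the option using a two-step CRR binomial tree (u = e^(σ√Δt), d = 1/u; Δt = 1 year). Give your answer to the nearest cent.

£25.60

CRR parameters: u = e^(σ√Δt) = e^(0.3·√1) = 1.3499, d = 1/u = 0.7408
Per-period rate: rΔt = 0.02·1 = 0.02, so R = e^0.02 = 1.0202
Risk-neutral probability p = (e^0.02 − 0.7408)/(1.3499 − 0.7408) = 0.2794/0.6090 = 0.4587
Terminal stock prices: S_uu = 191.3, S_ud = 105, S_dd = 57.63
Terminal payoffs (S − K): max(98.32, 0) = 98.32, max(12, 0) = 12, max(-35.37, 0) = 0
Node u (S = 141.7): V_u = e^(−0.02)·[0.4587·98.3225 + 0.5413·12.0000] = 50.5767
Node d (S = 77.79): V_d = e^(−0.02)·[0.4587·12.0000 + 0.5413·0.0000] = 5.3957
Node 0 (S = 105): V_0 = e^(−0.02)·[0.4587·50.5767 + 0.5413·5.3957] = 25.6042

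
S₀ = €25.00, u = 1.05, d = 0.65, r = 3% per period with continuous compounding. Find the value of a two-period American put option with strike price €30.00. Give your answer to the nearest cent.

Risk-neutral probability p = (e^0.03 − 0.65)/(1.05 − 0.65) = 0.3805/0.4000 = 0.9511
Terminal stock prices: S_uu = 27.56, S_ud = 17.06, S_dd = 10.56
Terminal payoffs (K − S): max(2.438, 0) = 2.438, max(12.94, 0) = 12.94, max(19.44, 0) = 19.44
Node u (S = 26.25): continuation = e^(−0.03)·[0.9511·2.4375 + 0.0489·12.9375] = 2.8634; exercise value = 3.7500 > continuation, so V_u = 3.7500 (exercise)
Node d (S = 16.25): continuation = e^(−0.03)·[0.9511·12.9375 + 0.0489·19.4375] = 12.8634; exercise value = 13.7500 > continuation, so V_d = 13.7500 (exercise)
Node 0 (S = 25): continuation = e^(−0.03)·[0.9511·3.7500 + 0.0489·13.7500] = 4.1134; exercise value = 5.0000 > continuation, so V_0 = 5.0000 (exercise)

€5.00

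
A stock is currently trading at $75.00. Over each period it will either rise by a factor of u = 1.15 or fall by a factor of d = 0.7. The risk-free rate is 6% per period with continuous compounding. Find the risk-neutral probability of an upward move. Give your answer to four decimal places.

p = 0.8041

Risk-neutral probability p = (e^0.06 − 0.7)/(1.15 − 0.7) = 0.3618/0.4500 = 0.8041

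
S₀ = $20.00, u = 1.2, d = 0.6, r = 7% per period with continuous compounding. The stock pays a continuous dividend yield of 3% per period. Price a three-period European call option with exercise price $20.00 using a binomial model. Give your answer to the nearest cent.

Per-period risk-free factor R = e^0.07 = 1.0725; dividend-adjusted growth = e^(0.07−0.03) = 1.0408.
Risk-neutral probability p = (1.0408 − 0.6)/(1.2 − 0.6) = 0.4408/0.6000 = 0.7347
Terminal stock prices: S_uuu = 34.56, S_uud = 17.28, S_udd = 8.64, S_ddd = 4.32
Terminal payoffs (S − K): max(14.56, 0) = 14.56, max(-2.72, 0) = 0, max(-11.36, 0) = 0, max(-15.68, 0) = 0
Node uu (S = 28.8): V_uu = e^(−0.07)·[0.7347·14.5600 + 0.2653·0.0000] = 9.9738
Node ud (S = 14.4): V_ud = e^(−0.07)·[0.7347·0.0000 + 0.2653·0.0000] = 0.0000
Node dd (S = 7.2): V_dd = e^(−0.07)·[0.7347·0.0000 + 0.2653·0.0000] = 0.0000
Node u (S = 24): V_u = e^(−0.07)·[0.7347·9.9738 + 0.2653·0.0000] = 6.8322
Node d (S = 12): V_d = e^(−0.07)·[0.7347·0.0000 + 0.2653·0.0000] = 0.0000
Node 0 (S = 20): V_0 = e^(−0.07)·[0.7347·6.8322 + 0.2653·0.0000] = 4.6802

$4.68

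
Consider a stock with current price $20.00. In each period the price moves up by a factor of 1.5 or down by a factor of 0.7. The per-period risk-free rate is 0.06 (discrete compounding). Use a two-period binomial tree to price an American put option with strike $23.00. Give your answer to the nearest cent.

$5.11

Risk-neutral probability p = (1 + 0.06 − 0.7)/(1.5 − 0.7) = 0.3600/0.8000 = 0.4500
Terminal stock prices: S_uu = 45, S_ud = 21, S_dd = 9.8
Terminal payoffs (K − S): max(-22, 0) = 0, max(2, 0) = 2, max(13.2, 0) = 13.2
Node u (S = 30): continuation = 1/1.06·[0.4500·0.0000 + 0.5500·2.0000] = 1.0377; exercise value = 0.0000 ≤ continuation, so V_u = 1.0377
Node d (S = 14): continuation = 1/1.06·[0.4500·2.0000 + 0.5500·13.2000] = 7.6981; exercise value = 9.0000 > continuation, so V_d = 9.0000 (exercise)
Node 0 (S = 20): continuation = 1/1.06·[0.4500·1.0377 + 0.5500·9.0000] = 5.1104; exercise value = 3.0000 ≤ continuation, so V_0 = 5.1104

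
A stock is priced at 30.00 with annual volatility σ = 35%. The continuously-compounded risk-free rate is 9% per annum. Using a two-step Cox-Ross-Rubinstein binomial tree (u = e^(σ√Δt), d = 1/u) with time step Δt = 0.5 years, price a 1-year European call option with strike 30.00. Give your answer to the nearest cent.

CRR parameters: u = e^(σ√Δt) = e^(0.35·√0.5) = 1.2808, d = 1/u = 0.7808
Per-period rate: rΔt = 0.09·0.5 = 0.045, so R = e^0.045 = 1.0460
Risk-neutral probability p = (e^0.045 − 0.7808)/(1.2808 − 0.7808) = 0.2653/0.5000 = 0.5305
Terminal stock prices: S_uu = 49.21, S_ud = 30, S_dd = 18.29
Terminal payoffs (S − K): max(19.21, 0) = 19.21, max(0, 0) = 0, max(-11.71, 0) = 0
Node u (S = 38.42): V_u = e^(−0.045)·[0.5305·19.2137 + 0.4695·0.0000] = 9.7442
Node d (S = 23.42): V_d = e^(−0.045)·[0.5305·0.0000 + 0.4695·0.0000] = 0.0000
Node 0 (S = 30): V_0 = e^(−0.045)·[0.5305·9.7442 + 0.4695·0.0000] = 4.9417

4.94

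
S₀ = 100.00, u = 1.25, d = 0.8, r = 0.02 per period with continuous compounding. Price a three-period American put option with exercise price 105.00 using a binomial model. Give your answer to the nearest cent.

Risk-neutral probability p = (e^0.02 − 0.8)/(1.25 − 0.8) = 0.2202/0.4500 = 0.4893
Terminal stock prices: S_uuu = 195.3, S_uud = 125, S_udd = 80, S_ddd = 51.2
Terminal payoffs (K − S): max(-90.31, 0) = 0, max(-20, 0) = 0, max(25, 0) = 25, max(53.8, 0) = 53.8
Node uu (S = 156.2): continuation = e^(−0.02)·[0.4893·0.0000 + 0.5107·0.0000] = 0.0000; exercise value = 0.0000 ≤ continuation, so V_uu = 0.0000
Node ud (S = 100): continuation = e^(−0.02)·[0.4893·0.0000 + 0.5107·25.0000] = 12.5138; exercise value = 5.0000 ≤ continuation, so V_ud = 12.5138
Node dd (S = 64): continuation = e^(−0.02)·[0.4893·25.0000 + 0.5107·53.8000] = 38.9209; exercise value = 41.0000 > continuation, so V_dd = 41.0000 (exercise)
Node u (S = 125): continuation = e^(−0.02)·[0.4893·0.0000 + 0.5107·12.5138] = 6.2638; exercise value = 0.0000 ≤ continuation, so V_u = 6.2638
Node d (S = 80): continuation = e^(−0.02)·[0.4893·12.5138 + 0.5107·41.0000] = 26.5248; exercise value = 25.0000 ≤ continuation, so V_d = 26.5248
Node 0 (S = 100): continuation = e^(−0.02)·[0.4893·6.2638 + 0.5107·26.5248] = 16.2815; exercise value = 5.0000 ≤ continuation, so V_0 = 16.2815

16.28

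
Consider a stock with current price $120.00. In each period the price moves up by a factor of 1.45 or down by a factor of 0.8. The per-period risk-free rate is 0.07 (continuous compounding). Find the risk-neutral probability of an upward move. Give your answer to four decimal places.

p = 0.4192

Risk-neutral probability p = (e^0.07 − 0.8)/(1.45 − 0.8) = 0.2725/0.6500 = 0.4192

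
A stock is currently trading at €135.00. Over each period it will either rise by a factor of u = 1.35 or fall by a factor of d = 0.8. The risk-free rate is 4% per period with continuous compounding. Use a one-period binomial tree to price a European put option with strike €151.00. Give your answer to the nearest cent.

Risk-neutral probability p = (e^0.04 − 0.8)/(1.35 − 0.8) = 0.2408/0.5500 = 0.4378
Terminal stock prices: S_u = 182.2, S_d = 108
Terminal payoffs (K − S): max(-31.25, 0) = 0, max(43, 0) = 43
Node 0 (S = 135): V_0 = e^(−0.04)·[0.4378·0.0000 + 0.5622·43.0000] = 23.2251

€23.23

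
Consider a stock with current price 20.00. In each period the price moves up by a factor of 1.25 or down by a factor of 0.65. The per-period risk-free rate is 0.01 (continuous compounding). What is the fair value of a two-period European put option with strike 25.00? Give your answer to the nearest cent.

Risk-neutral probability p = (e^0.01 − 0.65)/(1.25 − 0.65) = 0.3601/0.6000 = 0.6001
Terminal stock prices: S_uu = 31.25, S_ud = 16.25, S_dd = 8.45
Terminal payoffs (K − S): max(-6.25, 0) = 0, max(8.75, 0) = 8.75, max(16.55, 0) = 16.55
Node u (S = 25): V_u = e^(−0.01)·[0.6001·0.0000 + 0.3999·8.7500] = 3.4645
Node d (S = 13): V_d = e^(−0.01)·[0.6001·8.7500 + 0.3999·16.5500] = 11.7512
Node 0 (S = 20): V_0 = e^(−0.01)·[0.6001·3.4645 + 0.3999·11.7512] = 6.7110

6.71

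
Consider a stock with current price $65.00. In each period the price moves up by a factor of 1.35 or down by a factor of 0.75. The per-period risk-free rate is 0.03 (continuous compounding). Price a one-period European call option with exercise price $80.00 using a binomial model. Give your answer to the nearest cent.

$3.52

Risk-neutral probability p = (e^0.03 − 0.75)/(1.35 − 0.75) = 0.2805/0.6000 = 0.4674
Terminal stock prices: S_u = 87.75, S_d = 48.75
Terminal payoffs (S − K): max(7.75, 0) = 7.75, max(-31.25, 0) = 0
Node 0 (S = 65): V_0 = e^(−0.03)·[0.4674·7.7500 + 0.5326·0.0000] = 3.5155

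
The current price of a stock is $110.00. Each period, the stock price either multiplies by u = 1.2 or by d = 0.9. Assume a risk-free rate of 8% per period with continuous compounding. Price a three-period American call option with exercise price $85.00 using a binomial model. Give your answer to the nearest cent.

$43.36

Risk-neutral probability p = (e^0.08 − 0.9)/(1.2 − 0.9) = 0.1833/0.3000 = 0.6110
Terminal stock prices: S_uuu = 190.1, S_uud = 142.6, S_udd = 106.9, S_ddd = 80.19
Terminal payoffs (S − K): max(105.1, 0) = 105.1, max(57.56, 0) = 57.56, max(21.92, 0) = 21.92, max(-4.81, 0) = 0
Node uu (S = 158.4): continuation = e^(−0.08)·[0.6110·105.0800 + 0.3890·57.5600] = 79.9351; exercise value = 73.4000 ≤ continuation, so V_uu = 79.9351
Node ud (S = 118.8): continuation = e^(−0.08)·[0.6110·57.5600 + 0.3890·21.9200] = 40.3351; exercise value = 33.8000 ≤ continuation, so V_ud = 40.3351
Node dd (S = 89.1): continuation = e^(−0.08)·[0.6110·21.9200 + 0.3890·0.0000] = 12.3625; exercise value = 4.1000 ≤ continuation, so V_dd = 12.3625
Node u (S = 132): continuation = e^(−0.08)·[0.6110·79.9351 + 0.3890·40.3351] = 59.5678; exercise value = 47.0000 ≤ continuation, so V_u = 59.5678
Node d (S = 99): continuation = e^(−0.08)·[0.6110·40.3351 + 0.3890·12.3625] = 27.1882; exercise value = 14.0000 ≤ continuation, so V_d = 27.1882
Node 0 (S = 110): continuation = e^(−0.08)·[0.6110·59.5678 + 0.3890·27.1882] = 43.3594; exercise value = 25.0000 ≤ continuation, so V_0 = 43.3594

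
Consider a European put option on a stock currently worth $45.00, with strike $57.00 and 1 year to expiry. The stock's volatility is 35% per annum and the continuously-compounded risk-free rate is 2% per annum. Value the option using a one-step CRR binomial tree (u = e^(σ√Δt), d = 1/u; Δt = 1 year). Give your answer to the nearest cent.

CRR parameters: u = e^(σ√Δt) = e^(0.35·√1) = 1.4191, d = 1/u = 0.7047
Per-period rate: rΔt = 0.02·1 = 0.02, so R = e^0.02 = 1.0202
Risk-neutral probability p = (e^0.02 − 0.7047)/(1.4191 − 0.7047) = 0.3155/0.7144 = 0.4417
Terminal stock prices: S_u = 63.86, S_d = 31.71
Terminal payoffs (K − S): max(-6.858, 0) = 0, max(25.29, 0) = 25.29
Node 0 (S = 45): V_0 = e^(−0.02)·[0.4417·0.0000 + 0.5583·25.2890] = 13.8403

$13.84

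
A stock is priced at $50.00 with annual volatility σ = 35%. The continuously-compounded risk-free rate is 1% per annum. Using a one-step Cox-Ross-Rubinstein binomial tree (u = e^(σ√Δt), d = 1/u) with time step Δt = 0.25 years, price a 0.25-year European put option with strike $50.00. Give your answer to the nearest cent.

$4.30

CRR parameters: u = e^(σ√Δt) = e^(0.35·√0.25) = 1.1912, d = 1/u = 0.8395
Per-period rate: rΔt = 0.01·0.25 = 0.0025, so R = e^0.0025 = 1.0025
Risk-neutral probability p = (e^0.0025 − 0.8395)/(1.1912 − 0.8395) = 0.1630/0.3518 = 0.4635
Terminal stock prices: S_u = 59.56, S_d = 41.97
Terminal payoffs (K − S): max(-9.562, 0) = 0, max(8.027, 0) = 8.027
Node 0 (S = 50): V_0 = e^(−0.0025)·[0.4635·0.0000 + 0.5365·8.0271] = 4.2960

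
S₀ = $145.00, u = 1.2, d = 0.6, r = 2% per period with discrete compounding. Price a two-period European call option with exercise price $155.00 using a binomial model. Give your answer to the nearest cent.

Risk-neutral probability p = (1 + 0.02 − 0.6)/(1.2 − 0.6) = 0.4200/0.6000 = 0.7000
Terminal stock prices: S_uu = 208.8, S_ud = 104.4, S_dd = 52.2
Terminal payoffs (S − K): max(53.8, 0) = 53.8, max(-50.6, 0) = 0, max(-102.8, 0) = 0
Node u (S = 174): V_u = 1/1.02·[0.7000·53.8000 + 0.3000·0.0000] = 36.9216
Node d (S = 87): V_d = 1/1.02·[0.7000·0.0000 + 0.3000·0.0000] = 0.0000
Node 0 (S = 145): V_0 = 1/1.02·[0.7000·36.9216 + 0.3000·0.0000] = 25.3383

$25.34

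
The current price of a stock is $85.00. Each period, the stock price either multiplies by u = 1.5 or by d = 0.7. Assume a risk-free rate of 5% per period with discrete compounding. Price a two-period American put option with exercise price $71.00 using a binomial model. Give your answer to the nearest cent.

Risk-neutral probability p = (1 + 0.05 − 0.7)/(1.5 − 0.7) = 0.3500/0.8000 = 0.4375
Terminal stock prices: S_uu = 191.2, S_ud = 89.25, S_dd = 41.65
Terminal payoffs (K − S): max(-120.2, 0) = 0, max(-18.25, 0) = 0, max(29.35, 0) = 29.35
Node u (S = 127.5): continuation = 1/1.05·[0.4375·0.0000 + 0.5625·0.0000] = 0.0000; exercise value = 0.0000 ≤ continuation, so V_u = 0.0000
Node d (S = 59.5): continuation = 1/1.05·[0.4375·0.0000 + 0.5625·29.3500] = 15.7232; exercise value = 11.5000 ≤ continuation, so V_d = 15.7232
Node 0 (S = 85): continuation = 1/1.05·[0.4375·0.0000 + 0.5625·15.7232] = 8.4232; exercise value = 0.0000 ≤ continuation, so V_0 = 8.4232

$8.42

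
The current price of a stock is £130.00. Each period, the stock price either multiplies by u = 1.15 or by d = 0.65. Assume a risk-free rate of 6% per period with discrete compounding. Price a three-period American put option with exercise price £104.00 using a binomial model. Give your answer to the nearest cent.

Risk-neutral probability p = (1 + 0.06 − 0.65)/(1.15 − 0.65) = 0.4100/0.5000 = 0.8200
Terminal stock prices: S_uuu = 197.7, S_uud = 111.8, S_udd = 63.16, S_ddd = 35.7
Terminal payoffs (K − S): max(-93.71, 0) = 0, max(-7.751, 0) = 0, max(40.84, 0) = 40.84, max(68.3, 0) = 68.3
Node uu (S = 171.9): continuation = 1/1.06·[0.8200·0.0000 + 0.1800·0.0000] = 0.0000; exercise value = 0.0000 ≤ continuation, so V_uu = 0.0000
Node ud (S = 97.17): continuation = 1/1.06·[0.8200·0.0000 + 0.1800·40.8362] = 6.9345; exercise value = 6.8250 ≤ continuation, so V_ud = 6.9345
Node dd (S = 54.93): continuation = 1/1.06·[0.8200·40.8362 + 0.1800·68.2987] = 43.1882; exercise value = 49.0750 > continuation, so V_dd = 49.0750 (exercise)
Node u (S = 149.5): continuation = 1/1.06·[0.8200·0.0000 + 0.1800·6.9345] = 1.1775; exercise value = 0.0000 ≤ continuation, so V_u = 1.1775
Node d (S = 84.5): continuation = 1/1.06·[0.8200·6.9345 + 0.1800·49.0750] = 13.6979; exercise value = 19.5000 > continuation, so V_d = 19.5000 (exercise)
Node 0 (S = 130): continuation = 1/1.06·[0.8200·1.1775 + 0.1800·19.5000] = 4.2223; exercise value = 0.0000 ≤ continuation, so V_0 = 4.2223

£4.22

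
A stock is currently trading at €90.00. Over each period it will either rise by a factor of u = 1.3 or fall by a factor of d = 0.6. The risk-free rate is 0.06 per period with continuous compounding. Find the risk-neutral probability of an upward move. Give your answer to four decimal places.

p = 0.6598

Risk-neutral probability p = (e^0.06 − 0.6)/(1.3 − 0.6) = 0.4618/0.7000 = 0.6598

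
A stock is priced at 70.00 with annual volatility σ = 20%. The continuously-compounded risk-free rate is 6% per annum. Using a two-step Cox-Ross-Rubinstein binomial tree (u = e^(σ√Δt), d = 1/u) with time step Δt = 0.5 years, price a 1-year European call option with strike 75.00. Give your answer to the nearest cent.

5.51

CRR parameters: u = e^(σ√Δt) = e^(0.2·√0.5) = 1.1519, d = 1/u = 0.8681
Per-period rate: rΔt = 0.06·0.5 = 0.03, so R = e^0.03 = 1.0305
Risk-neutral probability p = (e^0.03 − 0.8681)/(1.1519 − 0.8681) = 0.1623/0.2838 = 0.5720
Terminal stock prices: S_uu = 92.88, S_ud = 70, S_dd = 52.75
Terminal payoffs (S − K): max(17.88, 0) = 17.88, max(-5, 0) = 0, max(-22.25, 0) = 0
Node u (S = 80.63): V_u = e^(−0.03)·[0.5720·17.8828 + 0.4280·0.0000] = 9.9269
Node d (S = 60.77): V_d = e^(−0.03)·[0.5720·0.0000 + 0.4280·0.0000] = 0.0000
Node 0 (S = 70): V_0 = e^(−0.03)·[0.5720·9.9269 + 0.4280·0.0000] = 5.5106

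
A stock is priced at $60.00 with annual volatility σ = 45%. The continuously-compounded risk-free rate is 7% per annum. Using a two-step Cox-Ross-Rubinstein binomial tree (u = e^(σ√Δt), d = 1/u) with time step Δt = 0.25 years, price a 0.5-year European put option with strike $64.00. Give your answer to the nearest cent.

CRR parameters: u = e^(σ√Δt) = e^(0.45·√0.25) = 1.2523, d = 1/u = 0.7985
Per-period rate: rΔt = 0.07·0.25 = 0.0175, so R = e^0.0175 = 1.0177
Risk-neutral probability p = (e^0.0175 − 0.7985)/(1.2523 − 0.7985) = 0.2191/0.4538 = 0.4829
Terminal stock prices: S_uu = 94.1, S_ud = 60, S_dd = 38.26
Terminal payoffs (K − S): max(-30.1, 0) = 0, max(4, 0) = 4, max(25.74, 0) = 25.74
Node u (S = 75.14): V_u = e^(−0.0175)·[0.4829·0.0000 + 0.5171·4.0000] = 2.0326
Node d (S = 47.91): V_d = e^(−0.0175)·[0.4829·4.0000 + 0.5171·25.7423] = 14.9788
Node 0 (S = 60): V_0 = e^(−0.0175)·[0.4829·2.0326 + 0.5171·14.9788] = 8.5758

$8.58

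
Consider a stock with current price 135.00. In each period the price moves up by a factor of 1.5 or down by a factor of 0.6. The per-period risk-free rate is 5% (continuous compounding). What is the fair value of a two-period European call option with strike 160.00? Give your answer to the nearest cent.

Risk-neutral probability p = (e^0.05 − 0.6)/(1.5 − 0.6) = 0.4513/0.9000 = 0.5014
Terminal stock prices: S_uu = 303.8, S_ud = 121.5, S_dd = 48.6
Terminal payoffs (S − K): max(143.8, 0) = 143.8, max(-38.5, 0) = 0, max(-111.4, 0) = 0
Node u (S = 202.5): V_u = e^(−0.05)·[0.5014·143.7500 + 0.4986·0.0000] = 68.5627
Node d (S = 81): V_d = e^(−0.05)·[0.5014·0.0000 + 0.4986·0.0000] = 0.0000
Node 0 (S = 135): V_0 = e^(−0.05)·[0.5014·68.5627 + 0.4986·0.0000] = 32.7016

32.70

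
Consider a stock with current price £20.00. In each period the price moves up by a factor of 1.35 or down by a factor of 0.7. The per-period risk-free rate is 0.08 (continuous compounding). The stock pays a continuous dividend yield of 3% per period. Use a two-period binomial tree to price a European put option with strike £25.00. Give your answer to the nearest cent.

Per-period risk-free factor R = e^0.08 = 1.0833; dividend-adjusted growth = e^(0.08−0.03) = 1.0513.
Risk-neutral probability p = (1.0513 − 0.7)/(1.35 − 0.7) = 0.3513/0.6500 = 0.5404
Terminal stock prices: S_uu = 36.45, S_ud = 18.9, S_dd = 9.8
Terminal payoffs (K − S): max(-11.45, 0) = 0, max(6.1, 0) = 6.1, max(15.2, 0) = 15.2
Node u (S = 27): V_u = e^(−0.08)·[0.5404·0.0000 + 0.4596·6.1000] = 2.5879
Node d (S = 14): V_d = e^(−0.08)·[0.5404·6.1000 + 0.4596·15.2000] = 9.4917
Node 0 (S = 20): V_0 = e^(−0.08)·[0.5404·2.5879 + 0.4596·9.4917] = 5.3179

£5.32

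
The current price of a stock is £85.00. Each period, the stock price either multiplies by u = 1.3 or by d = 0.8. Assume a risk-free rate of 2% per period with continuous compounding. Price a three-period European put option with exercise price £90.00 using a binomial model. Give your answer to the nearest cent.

Risk-neutral probability p = (e^0.02 − 0.8)/(1.3 − 0.8) = 0.2202/0.5000 = 0.4404
Terminal stock prices: S_uuu = 186.7, S_uud = 114.9, S_udd = 70.72, S_ddd = 43.52
Terminal payoffs (K − S): max(-96.75, 0) = 0, max(-24.92, 0) = 0, max(19.28, 0) = 19.28, max(46.48, 0) = 46.48
Node uu (S = 143.7): V_uu = e^(−0.02)·[0.4404·0.0000 + 0.5596·0.0000] = 0.0000
Node ud (S = 88.4): V_ud = e^(−0.02)·[0.4404·0.0000 + 0.5596·19.2800] = 10.5754
Node dd (S = 54.4): V_dd = e^(−0.02)·[0.4404·19.2800 + 0.5596·46.4800] = 33.8179
Node u (S = 110.5): V_u = e^(−0.02)·[0.4404·0.0000 + 0.5596·10.5754] = 5.8008
Node d (S = 68): V_d = e^(−0.02)·[0.4404·10.5754 + 0.5596·33.8179] = 23.1149
Node 0 (S = 85): V_0 = e^(−0.02)·[0.4404·5.8008 + 0.5596·23.1149] = 15.1830

£15.18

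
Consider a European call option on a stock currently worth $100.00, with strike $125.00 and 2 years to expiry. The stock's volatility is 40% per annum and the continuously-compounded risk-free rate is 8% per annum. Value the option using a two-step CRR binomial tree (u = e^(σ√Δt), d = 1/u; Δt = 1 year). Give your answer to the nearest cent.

CRR parameters: u = e^(σ√Δt) = e^(0.4·√1) = 1.4918, d = 1/u = 0.6703
Per-period rate: rΔt = 0.08·1 = 0.08, so R = e^0.08 = 1.0833
Risk-neutral probability p = (e^0.08 − 0.6703)/(1.4918 − 0.6703) = 0.4130/0.8215 = 0.5027
Terminal stock prices: S_uu = 222.6, S_ud = 100, S_dd = 44.93
Terminal payoffs (S − K): max(97.55, 0) = 97.55, max(-25, 0) = 0, max(-80.07, 0) = 0
Node u (S = 149.2): V_u = e^(−0.08)·[0.5027·97.5541 + 0.4973·0.0000] = 45.2697
Node d (S = 67.03): V_d = e^(−0.08)·[0.5027·0.0000 + 0.4973·0.0000] = 0.0000
Node 0 (S = 100): V_0 = e^(−0.08)·[0.5027·45.2697 + 0.4973·0.0000] = 21.0072

$21.01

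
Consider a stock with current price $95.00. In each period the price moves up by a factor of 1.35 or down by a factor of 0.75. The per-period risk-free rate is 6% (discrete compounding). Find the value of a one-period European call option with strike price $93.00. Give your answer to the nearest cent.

Risk-neutral probability p = (1 + 0.06 − 0.75)/(1.35 − 0.75) = 0.3100/0.6000 = 0.5167
Terminal stock prices: S_u = 128.2, S_d = 71.25
Terminal payoffs (S − K): max(35.25, 0) = 35.25, max(-21.75, 0) = 0
Node 0 (S = 95): V_0 = 1/1.06·[0.5167·35.2500 + 0.4833·0.0000] = 17.1816

$17.18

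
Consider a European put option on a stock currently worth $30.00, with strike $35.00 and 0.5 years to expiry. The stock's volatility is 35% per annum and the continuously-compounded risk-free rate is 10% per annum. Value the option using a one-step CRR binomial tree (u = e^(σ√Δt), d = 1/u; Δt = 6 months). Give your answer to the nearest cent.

$5.06

CRR parameters: u = e^(σ√Δt) = e^(0.35·√0.5) = 1.2808, d = 1/u = 0.7808
Per-period rate: rΔt = 0.1·0.5 = 0.05, so R = e^0.05 = 1.0513
Risk-neutral probability p = (e^0.05 − 0.7808)/(1.2808 − 0.7808) = 0.2705/0.5000 = 0.5410
Terminal stock prices: S_u = 38.42, S_d = 23.42
Terminal payoffs (K − S): max(-3.424, 0) = 0, max(11.58, 0) = 11.58
Node 0 (S = 30): V_0 = e^(−0.05)·[0.5410·0.0000 + 0.4590·11.5772] = 5.0550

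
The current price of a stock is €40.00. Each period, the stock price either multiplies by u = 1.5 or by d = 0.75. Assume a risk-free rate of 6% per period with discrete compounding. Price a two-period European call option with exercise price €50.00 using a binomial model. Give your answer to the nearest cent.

€6.08

Risk-neutral probability p = (1 + 0.06 − 0.75)/(1.5 − 0.75) = 0.3100/0.7500 = 0.4133
Terminal stock prices: S_uu = 90, S_ud = 45, S_dd = 22.5
Terminal payoffs (S − K): max(40, 0) = 40, max(-5, 0) = 0, max(-27.5, 0) = 0
Node u (S = 60): V_u = 1/1.06·[0.4133·40.0000 + 0.5867·0.0000] = 15.5975
Node d (S = 30): V_d = 1/1.06·[0.4133·0.0000 + 0.5867·0.0000] = 0.0000
Node 0 (S = 40): V_0 = 1/1.06·[0.4133·15.5975 + 0.5867·0.0000] = 6.0820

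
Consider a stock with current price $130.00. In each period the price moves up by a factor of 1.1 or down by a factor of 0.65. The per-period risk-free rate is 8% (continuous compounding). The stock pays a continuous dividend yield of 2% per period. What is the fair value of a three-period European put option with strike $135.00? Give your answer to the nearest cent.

$6.70

Per-period risk-free factor R = e^0.08 = 1.0833; dividend-adjusted growth = e^(0.08−0.02) = 1.0618.
Risk-neutral probability p = (1.0618 − 0.65)/(1.1 − 0.65) = 0.4118/0.4500 = 0.9152
Terminal stock prices: S_uuu = 173, S_uud = 102.2, S_udd = 60.42, S_ddd = 35.7
Terminal payoffs (K − S): max(-38.03, 0) = 0, max(32.75, 0) = 32.75, max(74.58, 0) = 74.58, max(99.3, 0) = 99.3
Node uu (S = 157.3): V_uu = e^(−0.08)·[0.9152·0.0000 + 0.0848·32.7550] = 2.5643
Node ud (S = 92.95): V_ud = e^(−0.08)·[0.9152·32.7550 + 0.0848·74.5825] = 33.5112
Node dd (S = 54.93): V_dd = e^(−0.08)·[0.9152·74.5825 + 0.0848·99.2987] = 70.7833
Node u (S = 143): V_u = e^(−0.08)·[0.9152·2.5643 + 0.0848·33.5112] = 4.7899
Node d (S = 84.5): V_d = e^(−0.08)·[0.9152·33.5112 + 0.0848·70.7833] = 33.8527
Node 0 (S = 130): V_0 = e^(−0.08)·[0.9152·4.7899 + 0.0848·33.8527] = 6.6969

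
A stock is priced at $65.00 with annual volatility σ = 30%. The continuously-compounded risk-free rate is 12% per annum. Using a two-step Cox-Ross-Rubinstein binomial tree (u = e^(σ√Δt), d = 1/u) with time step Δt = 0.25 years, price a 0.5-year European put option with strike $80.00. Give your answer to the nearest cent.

CRR parameters: u = e^(σ√Δt) = e^(0.3·√0.25) = 1.1618, d = 1/u = 0.8607
Per-period rate: rΔt = 0.12·0.25 = 0.03, so R = e^0.03 = 1.0305
Risk-neutral probability p = (e^0.03 − 0.8607)/(1.1618 − 0.8607) = 0.1697/0.3011 = 0.5637
Terminal stock prices: S_uu = 87.74, S_ud = 65, S_dd = 48.15
Terminal payoffs (K − S): max(-7.741, 0) = 0, max(15, 0) = 15, max(31.85, 0) = 31.85
Node u (S = 75.52): V_u = e^(−0.03)·[0.5637·0.0000 + 0.4363·15.0000] = 6.3510
Node d (S = 55.95): V_d = e^(−0.03)·[0.5637·15.0000 + 0.4363·31.8468] = 21.6896
Node 0 (S = 65): V_0 = e^(−0.03)·[0.5637·6.3510 + 0.4363·21.6896] = 12.6577

$12.66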